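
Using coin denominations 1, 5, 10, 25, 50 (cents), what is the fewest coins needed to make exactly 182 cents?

7

Use the largest denomination that fits, subtract, and repeat.
182 = 3×50 + 1×25 + 1×5 + 2×1
Total coins = 3 + 1 + 1 + 2 = 7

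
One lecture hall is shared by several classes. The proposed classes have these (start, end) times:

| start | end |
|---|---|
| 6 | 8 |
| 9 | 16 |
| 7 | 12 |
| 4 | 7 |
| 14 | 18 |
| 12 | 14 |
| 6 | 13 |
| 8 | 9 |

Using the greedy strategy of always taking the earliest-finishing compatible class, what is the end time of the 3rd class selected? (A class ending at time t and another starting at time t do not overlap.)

Greedy by earliest finish: after sorting by end time, pick each interval compatible with the last pick.
By end time: (4,7), (6,8), (8,9), (7,12), (6,13), (12,14), (9,16), (14,18).
Pick (4,7); next start ≥ 7 → (8,9); next start ≥ 9 → (12,14); next start ≥ 14 → (14,18).
Selected: (4,7) (8,9) (12,14) (14,18)

14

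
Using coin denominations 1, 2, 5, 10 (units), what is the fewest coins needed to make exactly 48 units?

Use the largest denomination that fits, subtract, and repeat.
48 = 4×10 + 1×5 + 1×2 + 1×1
Total coins = 4 + 1 + 1 + 1 = 7

7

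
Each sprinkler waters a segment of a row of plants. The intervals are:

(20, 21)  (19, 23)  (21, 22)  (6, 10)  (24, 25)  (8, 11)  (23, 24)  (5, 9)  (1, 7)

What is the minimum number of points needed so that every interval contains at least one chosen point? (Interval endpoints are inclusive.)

4

By right end: [1,7]  [5,9]  [6,10]  [8,11]  [20,21]  [21,22]  [19,23]  [23,24]  [24,25]
[1,7] uncovered → point at 7; [8,11] uncovered → point at 11; [20,21] uncovered → point at 21; [23,24] uncovered → point at 24.
Points: 7, 11, 21, 24 (4 total).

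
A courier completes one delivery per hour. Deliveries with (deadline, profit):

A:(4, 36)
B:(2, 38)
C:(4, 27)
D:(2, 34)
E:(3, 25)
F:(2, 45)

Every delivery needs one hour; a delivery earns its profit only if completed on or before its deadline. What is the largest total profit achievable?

Sort by profit descending; place each in the latest free slot ≤ its deadline.
By profit: F(d2,45), B(d2,38), A(d4,36), D(d2,34), C(d4,27), E(d3,25)
F→slot 2; B→slot 1; A→slot 4; D skipped; C→slot 3; E skipped.
Profit = 38 + 45 + 27 + 36 = 146

146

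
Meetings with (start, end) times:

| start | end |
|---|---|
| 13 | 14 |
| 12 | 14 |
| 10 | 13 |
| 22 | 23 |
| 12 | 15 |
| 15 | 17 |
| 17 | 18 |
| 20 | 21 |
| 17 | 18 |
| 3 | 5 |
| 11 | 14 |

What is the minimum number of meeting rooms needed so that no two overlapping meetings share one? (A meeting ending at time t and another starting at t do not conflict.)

4

The answer is the maximum number of intervals overlapping at any instant.
Events (time:±→running): 3:+→1 5:-→0 10:+→1 11:+→2 12:+→3 12:+→4 … peak 4.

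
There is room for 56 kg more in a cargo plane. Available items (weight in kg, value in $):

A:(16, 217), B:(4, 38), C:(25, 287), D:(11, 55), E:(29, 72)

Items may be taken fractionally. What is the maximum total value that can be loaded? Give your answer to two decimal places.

597.00

Ratios (sorted): A 13.56, C 11.48, B 9.50, D 5.00, E 2.48
take A (16 @ 217); take C (25 @ 287); take B (4 @ 38); take D (11 @ 55). Capacity used 56/56.
Total value = 597.00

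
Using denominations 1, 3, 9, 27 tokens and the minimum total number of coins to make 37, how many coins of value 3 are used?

0

Greedy: take as many of the largest coin as possible, then repeat with the remainder.
37 = 1×27 + 1×9 + 1×1
Count of 3: 0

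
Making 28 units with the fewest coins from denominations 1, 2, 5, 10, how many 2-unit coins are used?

1

28 − 2×10→8 − 1×5→3 − 1×2→1 − 1×1→0
Count of 2: 1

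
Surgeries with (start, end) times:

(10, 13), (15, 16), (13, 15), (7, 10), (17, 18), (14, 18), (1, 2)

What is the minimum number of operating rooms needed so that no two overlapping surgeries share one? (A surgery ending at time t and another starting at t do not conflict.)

2

The answer is the maximum number of intervals overlapping at any instant.
Events (time:±→running): 1:+→1 2:-→0 7:+→1 10:-→0 10:+→1 13:-→0 13:+→1 14:+→2 … peak 2.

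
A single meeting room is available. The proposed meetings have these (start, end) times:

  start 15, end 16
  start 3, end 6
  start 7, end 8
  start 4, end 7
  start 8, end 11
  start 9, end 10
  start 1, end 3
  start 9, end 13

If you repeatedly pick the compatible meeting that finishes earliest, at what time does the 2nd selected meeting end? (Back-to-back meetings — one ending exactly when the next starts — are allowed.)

6

Sorted by end: (1,3)  (3,6)  (4,7)  (7,8)  (9,10)  (8,11)  (9,13)  (15,16)
take (1,3); take (3,6); take (7,8); take (9,10); skip (8,11); skip (9,13); take (15,16).
Selected: (1,3) (3,6) (7,8) (9,10) (15,16)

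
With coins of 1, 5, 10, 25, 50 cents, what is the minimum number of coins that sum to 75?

75 − 1×50→25 − 1×25→0
Total coins = 1 + 1 = 2

2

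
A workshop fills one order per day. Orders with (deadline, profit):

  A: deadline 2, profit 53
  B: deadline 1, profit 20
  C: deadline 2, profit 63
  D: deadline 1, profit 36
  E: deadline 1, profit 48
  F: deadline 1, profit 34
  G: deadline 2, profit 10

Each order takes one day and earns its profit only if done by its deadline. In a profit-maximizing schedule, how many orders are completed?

2

Sort by profit descending; place each in the latest free slot ≤ its deadline.
By profit: C(d2,63), A(d2,53), E(d1,48), D(d1,36), F(d1,34), B(d1,20), G(d2,10)
C→slot 2; A→slot 1; E skipped; D skipped; F skipped; B skipped; G skipped.
2 of 7 scheduled.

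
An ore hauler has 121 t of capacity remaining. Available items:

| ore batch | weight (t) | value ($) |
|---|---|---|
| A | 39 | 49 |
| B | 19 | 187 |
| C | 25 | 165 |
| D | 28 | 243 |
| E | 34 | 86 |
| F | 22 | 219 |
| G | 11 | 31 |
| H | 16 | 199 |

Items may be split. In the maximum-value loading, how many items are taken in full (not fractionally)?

6

Greedy by value/weight ratio, highest first.
Ratios (sorted): H 12.44, F 9.95, B 9.84, D 8.68, C 6.60, G 2.82, E 2.53, A 1.26
take H (16 @ 199); take F (22 @ 219); take B (19 @ 187); take D (28 @ 243); take C (25 @ 165); take G (11 @ 31). Capacity used 121/121.
6 item(s) taken whole.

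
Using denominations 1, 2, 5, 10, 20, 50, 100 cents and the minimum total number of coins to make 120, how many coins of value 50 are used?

0

120 = 1×100 + 1×20
Count of 50: 0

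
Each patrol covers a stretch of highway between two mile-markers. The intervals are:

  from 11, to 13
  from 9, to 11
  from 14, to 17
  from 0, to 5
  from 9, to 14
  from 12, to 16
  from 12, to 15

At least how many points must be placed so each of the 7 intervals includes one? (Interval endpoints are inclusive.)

3

Process intervals by earliest right end; each time one isn't hit yet, stab at its right endpoint.
Sorted: [0,5] [9,11] [11,13] [9,14] [12,15] [12,16] [14,17]
{[0,5]} hit by 5; {[9,11],[11,13],[9,14]} hit by 11; {[12,15],[12,16],[14,17]} hit by 15.
Points: 5, 11, 15 (3 total).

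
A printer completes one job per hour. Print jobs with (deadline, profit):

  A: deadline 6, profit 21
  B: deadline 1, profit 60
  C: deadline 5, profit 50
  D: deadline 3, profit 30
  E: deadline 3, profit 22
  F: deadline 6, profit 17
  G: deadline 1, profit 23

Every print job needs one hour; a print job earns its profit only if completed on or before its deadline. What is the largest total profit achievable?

200

Take jobs in profit order; each goes to the latest open slot no later than its deadline.
By profit: B(d1,60), C(d5,50), D(d3,30), G(d1,23), E(d3,22), A(d6,21), F(d6,17)
B→slot 1; C→slot 5; D→slot 3; G skipped; E→slot 2; A→slot 6; F→slot 4.
Profit = 60 + 22 + 30 + 17 + 50 + 21 = 200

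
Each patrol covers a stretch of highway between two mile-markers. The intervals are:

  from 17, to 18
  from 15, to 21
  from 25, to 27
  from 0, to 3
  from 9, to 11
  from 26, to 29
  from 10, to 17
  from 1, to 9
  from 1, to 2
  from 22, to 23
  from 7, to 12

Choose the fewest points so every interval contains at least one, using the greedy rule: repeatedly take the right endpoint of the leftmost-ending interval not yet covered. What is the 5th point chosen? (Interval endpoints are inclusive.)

Sort by right endpoint; whenever an interval is uncovered, place a point at its right end.
By right end: [1,2]  [0,3]  [1,9]  [9,11]  [7,12]  [10,17]  [17,18]  [15,21]  [22,23]  [25,27]  [26,29]
[1,2] uncovered → point at 2; [9,11] uncovered → point at 11; [17,18] uncovered → point at 18; [22,23] uncovered → point at 23; [25,27] uncovered → point at 27.
Points: 2, 11, 18, 23, 27 (5 total).

27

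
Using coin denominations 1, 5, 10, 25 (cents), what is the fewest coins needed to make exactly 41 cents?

41 = 1×25 + 1×10 + 1×5 + 1×1
Total coins = 1 + 1 + 1 + 1 = 4

4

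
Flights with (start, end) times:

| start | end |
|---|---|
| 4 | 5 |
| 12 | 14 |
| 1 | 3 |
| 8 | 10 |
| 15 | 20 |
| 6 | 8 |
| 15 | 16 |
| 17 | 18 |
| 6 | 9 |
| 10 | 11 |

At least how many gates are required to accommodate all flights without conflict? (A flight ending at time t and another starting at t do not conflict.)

2

Events (time:±→running): 1:+→1 3:-→0 4:+→1 5:-→0 6:+→1 6:+→2 … peak 2.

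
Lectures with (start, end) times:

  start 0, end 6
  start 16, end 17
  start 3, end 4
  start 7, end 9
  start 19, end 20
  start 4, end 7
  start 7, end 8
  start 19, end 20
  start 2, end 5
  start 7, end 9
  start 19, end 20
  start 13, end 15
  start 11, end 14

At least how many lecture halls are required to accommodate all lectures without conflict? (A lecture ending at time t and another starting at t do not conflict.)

3

Count concurrent intervals with a sweep; the peak is the room count.
starts: [0, 2, 3, 4, 7, 7, 7, 11, 13, 16, 19, 19, 19]
ends:   [4, 5, 6, 7, 8, 9, 9, 14, 15, 17, 20, 20, 20]
s0→1 s2→2 s3→3  — peak 3.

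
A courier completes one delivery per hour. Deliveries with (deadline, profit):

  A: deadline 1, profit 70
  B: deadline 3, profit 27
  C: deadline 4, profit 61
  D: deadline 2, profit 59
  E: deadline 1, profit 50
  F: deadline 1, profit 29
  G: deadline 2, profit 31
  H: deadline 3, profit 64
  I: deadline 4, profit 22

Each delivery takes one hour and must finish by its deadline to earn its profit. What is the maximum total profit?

254

Take jobs in profit order; each goes to the latest open slot no later than its deadline.
Profit order: A=70 H=64 C=61 D=59 E=50 G=31 F=29 B=27 I=22
Assign: A→slot 1, H→slot 3, C→slot 4, D→slot 2, E skipped, G skipped, F skipped, B skipped, I skipped.
Slots: [1:A] [2:D] [3:H] [4:C]
Profit = 70 + 59 + 64 + 61 = 254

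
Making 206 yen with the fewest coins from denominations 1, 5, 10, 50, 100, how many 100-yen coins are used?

206 = 2×100 + 1×5 + 1×1
Count of 100: 2

2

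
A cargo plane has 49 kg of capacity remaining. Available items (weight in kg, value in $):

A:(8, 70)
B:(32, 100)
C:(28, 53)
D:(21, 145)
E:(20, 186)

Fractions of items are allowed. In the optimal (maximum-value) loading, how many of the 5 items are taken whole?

3

Ratios (sorted): E 9.30, A 8.75, D 6.90, B 3.12, C 1.89
take E (20 @ 186); take A (8 @ 70); take D (21 @ 145). Capacity used 49/49.
3 item(s) taken whole.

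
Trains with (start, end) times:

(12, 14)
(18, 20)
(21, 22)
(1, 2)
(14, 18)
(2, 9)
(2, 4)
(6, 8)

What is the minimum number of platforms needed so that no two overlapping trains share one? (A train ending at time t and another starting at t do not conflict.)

2

starts: [1, 2, 2, 6, 12, 14, 18, 21]
ends:   [2, 4, 8, 9, 14, 18, 20, 22]
s1→1 e2→0 s2→1 s2→2  — peak 2.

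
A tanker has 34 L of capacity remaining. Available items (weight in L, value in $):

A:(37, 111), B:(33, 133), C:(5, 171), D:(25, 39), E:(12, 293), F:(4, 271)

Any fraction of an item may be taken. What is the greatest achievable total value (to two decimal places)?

787.39

Greedy by value/weight ratio, highest first.
Ratios (sorted): F 67.75, C 34.20, E 24.42, B 4.03, A 3.00, D 1.56
take F (4 @ 271); take C (5 @ 171); take E (12 @ 293); take 13/33 of B → 52.39. Capacity used 34/34.
Total value = 787.39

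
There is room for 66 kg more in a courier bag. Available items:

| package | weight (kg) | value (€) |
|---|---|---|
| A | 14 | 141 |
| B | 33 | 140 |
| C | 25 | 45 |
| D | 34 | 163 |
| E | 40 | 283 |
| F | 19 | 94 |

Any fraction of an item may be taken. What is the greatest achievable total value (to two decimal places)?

Ratios (sorted): A 10.07, E 7.08, F 4.95, D 4.79, B 4.24, C 1.80
take A (14 @ 141); take E (40 @ 283); take 12/19 of F → 59.37. Capacity used 66/66.
Total value = 483.37

483.37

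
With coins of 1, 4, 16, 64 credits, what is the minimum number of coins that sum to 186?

186 = 2×64 + 3×16 + 2×4 + 2×1
Total coins = 2 + 3 + 2 + 2 = 9

9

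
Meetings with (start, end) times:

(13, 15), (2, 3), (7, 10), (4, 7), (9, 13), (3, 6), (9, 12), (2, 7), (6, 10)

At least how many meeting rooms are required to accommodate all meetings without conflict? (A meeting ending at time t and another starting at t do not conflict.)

The answer is the maximum number of intervals overlapping at any instant.
starts: [2, 2, 3, 4, 6, 7, 9, 9, 13]
ends:   [3, 6, 7, 7, 10, 10, 12, 13, 15]
s2→1 s2→2 e3→1 s3→2 s4→3 e6→2 s6→3 e7→2 e7→1 s7→2 s9→3 s9→4  — peak 4.

4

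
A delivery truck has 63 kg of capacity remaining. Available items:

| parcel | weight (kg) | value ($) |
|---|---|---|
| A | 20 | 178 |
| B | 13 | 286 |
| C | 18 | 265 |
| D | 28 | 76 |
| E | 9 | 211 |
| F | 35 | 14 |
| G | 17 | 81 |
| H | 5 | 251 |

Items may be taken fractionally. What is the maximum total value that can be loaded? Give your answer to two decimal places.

1173.20

Order: H (251/5=50.20) > E (211/9=23.44) > B (286/13=22.00) > C (265/18=14.72) > A (178/20=8.90) > G (81/17=4.76) > D (76/28=2.71) > F (14/35=0.40)
Fill: take H (5 @ 251) → take E (9 @ 211) → take B (13 @ 286) → take C (18 @ 265) → take 18/20 of A → 160.20; 63/63 used.
Total value = 1173.20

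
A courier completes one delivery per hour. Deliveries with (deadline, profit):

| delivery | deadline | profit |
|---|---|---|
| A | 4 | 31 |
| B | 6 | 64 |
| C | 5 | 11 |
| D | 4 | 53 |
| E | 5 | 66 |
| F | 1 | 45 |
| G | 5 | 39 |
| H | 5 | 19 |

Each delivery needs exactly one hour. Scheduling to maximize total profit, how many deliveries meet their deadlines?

By profit: E(d5,66), B(d6,64), D(d4,53), F(d1,45), G(d5,39), A(d4,31), H(d5,19), C(d5,11)
E→slot 5; B→slot 6; D→slot 4; F→slot 1; G→slot 3; A→slot 2; H skipped; C skipped.
6 of 8 scheduled.

6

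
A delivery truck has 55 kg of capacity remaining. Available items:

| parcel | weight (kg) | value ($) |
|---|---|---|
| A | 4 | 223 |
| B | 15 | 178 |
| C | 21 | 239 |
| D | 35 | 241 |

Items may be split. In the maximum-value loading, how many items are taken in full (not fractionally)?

Greedy by value/weight ratio, highest first.
Ratios (sorted): A 55.75, B 11.87, C 11.38, D 6.89
take A (4 @ 223); take B (15 @ 178); take C (21 @ 239); take 15/35 of D → 103.29. Capacity used 55/55.
3 item(s) taken whole; one partial (take 15/35 of D).

3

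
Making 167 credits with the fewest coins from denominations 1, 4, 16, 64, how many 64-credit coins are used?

2

167 − 2×64→39 − 2×16→7 − 1×4→3 − 3×1→0
Count of 64: 2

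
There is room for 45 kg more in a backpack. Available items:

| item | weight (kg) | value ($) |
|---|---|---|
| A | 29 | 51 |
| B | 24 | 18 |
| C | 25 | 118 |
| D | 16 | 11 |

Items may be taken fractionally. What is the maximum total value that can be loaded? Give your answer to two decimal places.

Greedy by value/weight ratio, highest first.
Order: C (118/25=4.72) > A (51/29=1.76) > B (18/24=0.75) > D (11/16=0.69)
Fill: take C (25 @ 118) → take 20/29 of A → 35.17; 45/45 used.
Total value = 153.17

153.17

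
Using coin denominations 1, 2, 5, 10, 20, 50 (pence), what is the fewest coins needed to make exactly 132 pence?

132 − 2×50→32 − 1×20→12 − 1×10→2 − 1×2→0
Total coins = 2 + 1 + 1 + 1 = 5

5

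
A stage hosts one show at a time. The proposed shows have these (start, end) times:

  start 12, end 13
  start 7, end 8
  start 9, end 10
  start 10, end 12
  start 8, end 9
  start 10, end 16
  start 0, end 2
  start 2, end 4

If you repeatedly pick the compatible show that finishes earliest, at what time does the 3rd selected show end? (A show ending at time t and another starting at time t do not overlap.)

Order by finish time; keep every interval that doesn't clash with the previous kept one.
By end time: (0,2), (2,4), (7,8), (8,9), (9,10), (10,12), (12,13), (10,16).
Pick (0,2); next start ≥ 2 → (2,4); next start ≥ 4 → (7,8); next start ≥ 8 → (8,9); next start ≥ 9 → (9,10); next start ≥ 10 → (10,12); next start ≥ 12 → (12,13).
Selected: (0,2) (2,4) (7,8) (8,9) (9,10) (10,12) (12,13)

8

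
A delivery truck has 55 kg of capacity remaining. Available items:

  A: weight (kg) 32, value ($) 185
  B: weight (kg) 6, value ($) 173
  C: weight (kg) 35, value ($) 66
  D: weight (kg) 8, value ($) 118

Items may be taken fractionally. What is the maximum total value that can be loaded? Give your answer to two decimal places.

Greedy by value/weight ratio, highest first.
Ratios (sorted): B 28.83, D 14.75, A 5.78, C 1.89
take B (6 @ 173); take D (8 @ 118); take A (32 @ 185); take 9/35 of C → 16.97. Capacity used 55/55.
Total value = 492.97

492.97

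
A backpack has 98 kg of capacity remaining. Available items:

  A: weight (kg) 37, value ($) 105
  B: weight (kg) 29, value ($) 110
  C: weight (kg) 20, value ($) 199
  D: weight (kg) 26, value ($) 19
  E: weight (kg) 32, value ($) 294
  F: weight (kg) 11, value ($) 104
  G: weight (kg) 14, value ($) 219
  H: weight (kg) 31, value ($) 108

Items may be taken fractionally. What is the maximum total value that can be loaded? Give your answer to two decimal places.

Order: G (219/14=15.64) > C (199/20=9.95) > F (104/11=9.45) > E (294/32=9.19) > B (110/29=3.79) > H (108/31=3.48) > A (105/37=2.84) > D (19/26=0.73)
Fill: take G (14 @ 219) → take C (20 @ 199) → take F (11 @ 104) → take E (32 @ 294) → take 21/29 of B → 79.66; 98/98 used.
Total value = 895.66

895.66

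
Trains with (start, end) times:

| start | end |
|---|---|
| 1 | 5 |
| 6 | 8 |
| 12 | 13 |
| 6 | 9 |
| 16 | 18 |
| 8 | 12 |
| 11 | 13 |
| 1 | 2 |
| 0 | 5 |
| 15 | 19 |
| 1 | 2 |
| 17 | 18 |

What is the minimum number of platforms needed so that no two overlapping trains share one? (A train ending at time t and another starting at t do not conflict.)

4

Count concurrent intervals with a sweep; the peak is the room count.
Events (time:±→running): 0:+→1 1:+→2 1:+→3 1:+→4 … peak 4.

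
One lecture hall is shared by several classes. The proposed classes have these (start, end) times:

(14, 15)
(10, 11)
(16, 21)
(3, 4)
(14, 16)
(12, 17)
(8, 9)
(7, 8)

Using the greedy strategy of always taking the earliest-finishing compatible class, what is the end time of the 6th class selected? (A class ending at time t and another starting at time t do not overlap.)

21

Order by finish time; keep every interval that doesn't clash with the previous kept one.
Sorted by end: (3,4)  (7,8)  (8,9)  (10,11)  (14,15)  (14,16)  (12,17)  (16,21)
take (3,4); take (7,8); take (8,9); take (10,11); take (14,15); take (16,21).
Selected: (3,4) (7,8) (8,9) (10,11) (14,15) (16,21)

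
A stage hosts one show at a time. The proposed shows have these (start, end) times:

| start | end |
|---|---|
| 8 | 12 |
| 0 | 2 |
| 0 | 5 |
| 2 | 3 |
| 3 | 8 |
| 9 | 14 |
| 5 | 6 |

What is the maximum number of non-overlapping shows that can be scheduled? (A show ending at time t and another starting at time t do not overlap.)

4

Sort by end time and greedily take each interval whose start is ≥ the last chosen end.
By end time: (0,2), (2,3), (0,5), (5,6), (3,8), (8,12), (9,14).
Pick (0,2); next start ≥ 2 → (2,3); next start ≥ 3 → (5,6); next start ≥ 6 → (8,12).
Selected 4 shows.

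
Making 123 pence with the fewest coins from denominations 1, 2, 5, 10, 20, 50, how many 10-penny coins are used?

0

Greedy: take as many of the largest coin as possible, then repeat with the remainder.
123 − 2×50→23 − 1×20→3 − 1×2→1 − 1×1→0
Count of 10: 0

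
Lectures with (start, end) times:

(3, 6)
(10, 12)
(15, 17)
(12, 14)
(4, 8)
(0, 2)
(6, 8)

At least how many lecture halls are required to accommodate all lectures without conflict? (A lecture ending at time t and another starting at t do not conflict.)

2

The answer is the maximum number of intervals overlapping at any instant.
starts: [0, 3, 4, 6, 10, 12, 15]
ends:   [2, 6, 8, 8, 12, 14, 17]
s0→1 e2→0 s3→1 s4→2  — peak 2.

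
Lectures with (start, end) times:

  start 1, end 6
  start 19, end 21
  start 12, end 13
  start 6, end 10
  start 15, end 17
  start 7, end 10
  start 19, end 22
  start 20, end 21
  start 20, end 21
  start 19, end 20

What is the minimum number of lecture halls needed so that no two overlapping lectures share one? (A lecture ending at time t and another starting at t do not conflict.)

starts: [1, 6, 7, 12, 15, 19, 19, 19, 20, 20]
ends:   [6, 10, 10, 13, 17, 20, 21, 21, 21, 22]
s1→1 e6→0 s6→1 s7→2 e10→1 e10→0 s12→1 e13→0 s15→1 e17→0 s19→1 s19→2 s19→3 e20→2 s20→3 s20→4  — peak 4.

4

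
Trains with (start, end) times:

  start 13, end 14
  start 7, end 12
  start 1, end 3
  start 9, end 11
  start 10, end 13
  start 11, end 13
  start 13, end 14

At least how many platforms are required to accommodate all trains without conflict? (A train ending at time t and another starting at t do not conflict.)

3

The answer is the maximum number of intervals overlapping at any instant.
starts: [1, 7, 9, 10, 11, 13, 13]
ends:   [3, 11, 12, 13, 13, 14, 14]
s1→1 e3→0 s7→1 s9→2 s10→3  — peak 3.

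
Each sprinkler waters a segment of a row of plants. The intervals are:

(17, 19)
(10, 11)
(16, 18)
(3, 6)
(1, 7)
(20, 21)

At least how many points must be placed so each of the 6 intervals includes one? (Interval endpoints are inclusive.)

Process intervals by earliest right end; each time one isn't hit yet, stab at its right endpoint.
By right end: [3,6]  [1,7]  [10,11]  [16,18]  [17,19]  [20,21]
[3,6] uncovered → point at 6; [10,11] uncovered → point at 11; [16,18] uncovered → point at 18; [20,21] uncovered → point at 21.
Points: 6, 11, 18, 21 (4 total).

4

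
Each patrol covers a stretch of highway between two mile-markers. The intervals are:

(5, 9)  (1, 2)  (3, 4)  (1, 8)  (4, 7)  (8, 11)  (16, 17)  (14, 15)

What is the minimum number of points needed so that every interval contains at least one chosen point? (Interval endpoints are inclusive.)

5

Sort by right endpoint; whenever an interval is uncovered, place a point at its right end.
By right end: [1,2]  [3,4]  [4,7]  [1,8]  [5,9]  [8,11]  [14,15]  [16,17]
[1,2] uncovered → point at 2; [3,4] uncovered → point at 4; [5,9] uncovered → point at 9; [14,15] uncovered → point at 15; [16,17] uncovered → point at 17.
Points: 2, 4, 9, 15, 17 (5 total).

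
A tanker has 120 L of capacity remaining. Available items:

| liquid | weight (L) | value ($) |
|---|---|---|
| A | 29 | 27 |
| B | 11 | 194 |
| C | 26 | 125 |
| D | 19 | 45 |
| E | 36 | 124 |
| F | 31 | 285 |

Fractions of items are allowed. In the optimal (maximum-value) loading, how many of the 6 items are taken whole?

4

Greedy by value/weight ratio, highest first.
Order: B (194/11=17.64) > F (285/31=9.19) > C (125/26=4.81) > E (124/36=3.44) > D (45/19=2.37) > A (27/29=0.93)
Fill: take B (11 @ 194) → take F (31 @ 285) → take C (26 @ 125) → take E (36 @ 124) → take 16/19 of D → 37.89; 120/120 used.
4 item(s) taken whole; one partial (take 16/19 of D).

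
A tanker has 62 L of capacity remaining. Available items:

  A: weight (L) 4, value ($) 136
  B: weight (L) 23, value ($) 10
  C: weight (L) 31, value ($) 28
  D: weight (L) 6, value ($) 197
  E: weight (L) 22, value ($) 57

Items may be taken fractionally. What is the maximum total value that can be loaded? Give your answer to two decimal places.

417.10

Order: A (136/4=34.00) > D (197/6=32.83) > E (57/22=2.59) > C (28/31=0.90) > B (10/23=0.43)
Fill: take A (4 @ 136) → take D (6 @ 197) → take E (22 @ 57) → take 30/31 of C → 27.10; 62/62 used.
Total value = 417.10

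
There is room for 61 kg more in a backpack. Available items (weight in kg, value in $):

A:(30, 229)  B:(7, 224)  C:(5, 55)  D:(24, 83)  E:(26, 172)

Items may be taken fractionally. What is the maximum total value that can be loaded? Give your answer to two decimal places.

633.69

Sort by value per unit weight and fill in that order.
Order: B (224/7=32.00) > C (55/5=11.00) > A (229/30=7.63) > E (172/26=6.62) > D (83/24=3.46)
Fill: take B (7 @ 224) → take C (5 @ 55) → take A (30 @ 229) → take 19/26 of E → 125.69; 61/61 used.
Total value = 633.69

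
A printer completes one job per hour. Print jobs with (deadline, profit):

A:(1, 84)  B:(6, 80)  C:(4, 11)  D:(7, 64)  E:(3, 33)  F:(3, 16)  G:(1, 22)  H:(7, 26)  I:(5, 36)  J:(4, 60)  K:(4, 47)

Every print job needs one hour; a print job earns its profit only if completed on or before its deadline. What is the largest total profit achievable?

404

By profit: A(d1,84), B(d6,80), D(d7,64), J(d4,60), K(d4,47), I(d5,36), E(d3,33), H(d7,26), G(d1,22), F(d3,16), C(d4,11)
A→slot 1; B→slot 6; D→slot 7; J→slot 4; K→slot 3; I→slot 5; E→slot 2; H skipped; G skipped; F skipped; C skipped.
Profit = 84 + 33 + 47 + 60 + 36 + 80 + 64 = 404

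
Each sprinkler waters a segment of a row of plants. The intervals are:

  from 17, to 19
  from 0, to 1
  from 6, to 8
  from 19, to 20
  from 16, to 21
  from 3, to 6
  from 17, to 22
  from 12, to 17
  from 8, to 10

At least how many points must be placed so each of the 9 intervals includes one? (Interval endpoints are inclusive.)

5

Sort by right endpoint; whenever an interval is uncovered, place a point at its right end.
Sorted: [0,1] [3,6] [6,8] [8,10] [12,17] [17,19] [19,20] [16,21] [17,22]
{[0,1]} hit by 1; {[3,6],[6,8]} hit by 6; {[8,10]} hit by 10; {[12,17],[17,19]} hit by 17; {[19,20],[16,21],[17,22]} hit by 20.
Points: 1, 6, 10, 17, 20 (5 total).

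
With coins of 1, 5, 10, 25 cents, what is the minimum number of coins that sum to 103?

103 = 4×25 + 3×1
Total coins = 4 + 3 = 7

7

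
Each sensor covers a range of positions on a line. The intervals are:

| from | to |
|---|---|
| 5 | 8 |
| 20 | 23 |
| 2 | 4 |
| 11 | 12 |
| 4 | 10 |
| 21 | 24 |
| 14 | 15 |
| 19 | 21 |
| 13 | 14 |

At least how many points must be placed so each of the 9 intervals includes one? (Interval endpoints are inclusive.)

5

Sorted: [2,4] [5,8] [4,10] [11,12] [13,14] [14,15] [19,21] [20,23] [21,24]
{[2,4]} hit by 4; {[5,8],[4,10]} hit by 8; {[11,12]} hit by 12; {[13,14],[14,15]} hit by 14; {[19,21],[20,23],[21,24]} hit by 21.
Points: 4, 8, 12, 14, 21 (5 total).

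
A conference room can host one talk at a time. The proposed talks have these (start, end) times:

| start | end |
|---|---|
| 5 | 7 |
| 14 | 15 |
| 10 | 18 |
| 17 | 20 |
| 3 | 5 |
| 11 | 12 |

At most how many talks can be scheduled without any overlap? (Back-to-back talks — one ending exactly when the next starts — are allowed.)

5

Greedy by earliest finish: after sorting by end time, pick each interval compatible with the last pick.
Sorted by end: (3,5)  (5,7)  (11,12)  (14,15)  (10,18)  (17,20)
take (3,5); take (5,7); take (11,12); take (14,15); skip (10,18); take (17,20).
Selected 5 talks.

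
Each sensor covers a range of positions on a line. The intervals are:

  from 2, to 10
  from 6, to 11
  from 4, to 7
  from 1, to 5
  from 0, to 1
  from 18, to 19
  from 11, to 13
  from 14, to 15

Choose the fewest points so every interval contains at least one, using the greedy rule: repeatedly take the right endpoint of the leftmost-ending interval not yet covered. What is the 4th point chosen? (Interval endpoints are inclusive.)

15

Sort by right endpoint; whenever an interval is uncovered, place a point at its right end.
By right end: [0,1]  [1,5]  [4,7]  [2,10]  [6,11]  [11,13]  [14,15]  [18,19]
[0,1] uncovered → point at 1; [4,7] uncovered → point at 7; [11,13] uncovered → point at 13; [14,15] uncovered → point at 15; [18,19] uncovered → point at 19.
Points: 1, 7, 13, 15, 19 (5 total).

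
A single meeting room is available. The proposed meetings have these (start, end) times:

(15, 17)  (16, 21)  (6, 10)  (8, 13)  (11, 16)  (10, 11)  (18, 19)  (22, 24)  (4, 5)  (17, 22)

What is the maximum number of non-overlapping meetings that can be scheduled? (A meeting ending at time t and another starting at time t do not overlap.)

Sorted by end: (4,5)  (6,10)  (10,11)  (8,13)  (11,16)  (15,17)  (18,19)  (16,21)  (17,22)  (22,24)
take (4,5); take (6,10); take (10,11); take (11,16); take (18,19); take (22,24).
Selected 6 meetings.

6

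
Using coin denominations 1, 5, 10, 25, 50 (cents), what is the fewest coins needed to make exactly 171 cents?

Greedy: take as many of the largest coin as possible, then repeat with the remainder.
171 − 3×50→21 − 2×10→1 − 1×1→0
Total coins = 3 + 2 + 1 = 6

6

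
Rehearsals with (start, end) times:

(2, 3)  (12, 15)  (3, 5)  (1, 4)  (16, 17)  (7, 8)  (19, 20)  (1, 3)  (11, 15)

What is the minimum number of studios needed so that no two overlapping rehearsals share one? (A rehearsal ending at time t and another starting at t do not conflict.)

The answer is the maximum number of intervals overlapping at any instant.
Events (time:±→running): 1:+→1 1:+→2 2:+→3 … peak 3.

3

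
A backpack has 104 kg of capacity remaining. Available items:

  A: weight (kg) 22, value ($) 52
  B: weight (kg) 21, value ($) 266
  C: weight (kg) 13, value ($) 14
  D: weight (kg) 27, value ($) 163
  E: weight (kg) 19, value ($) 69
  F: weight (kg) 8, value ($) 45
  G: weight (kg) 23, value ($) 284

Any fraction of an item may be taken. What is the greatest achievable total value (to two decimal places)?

Greedy by value/weight ratio, highest first.
Order: B (266/21=12.67) > G (284/23=12.35) > D (163/27=6.04) > F (45/8=5.62) > E (69/19=3.63) > A (52/22=2.36) > C (14/13=1.08)
Fill: take B (21 @ 266) → take G (23 @ 284) → take D (27 @ 163) → take F (8 @ 45) → take E (19 @ 69) → take 6/22 of A → 14.18; 104/104 used.
Total value = 841.18

841.18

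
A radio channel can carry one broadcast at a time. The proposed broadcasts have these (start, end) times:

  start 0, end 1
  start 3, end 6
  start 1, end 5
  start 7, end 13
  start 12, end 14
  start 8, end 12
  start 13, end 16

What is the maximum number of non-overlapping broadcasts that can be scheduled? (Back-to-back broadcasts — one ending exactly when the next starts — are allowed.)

By end time: (0,1), (1,5), (3,6), (8,12), (7,13), (12,14), (13,16).
Pick (0,1); next start ≥ 1 → (1,5); next start ≥ 5 → (8,12); next start ≥ 12 → (12,14).
Selected 4 broadcasts.

4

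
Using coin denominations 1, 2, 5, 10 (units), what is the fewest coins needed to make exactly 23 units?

4

Greedy: take as many of the largest coin as possible, then repeat with the remainder.
23 = 2×10 + 1×2 + 1×1
Total coins = 2 + 1 + 1 = 4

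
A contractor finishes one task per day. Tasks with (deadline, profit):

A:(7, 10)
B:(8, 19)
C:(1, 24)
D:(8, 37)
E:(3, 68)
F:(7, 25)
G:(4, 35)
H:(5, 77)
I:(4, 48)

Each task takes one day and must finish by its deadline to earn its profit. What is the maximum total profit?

333

Sort by profit descending; place each in the latest free slot ≤ its deadline.
Profit order: H=77 E=68 I=48 D=37 G=35 F=25 C=24 B=19 A=10
Assign: H→slot 5, E→slot 3, I→slot 4, D→slot 8, G→slot 2, F→slot 7, C→slot 1, B→slot 6, A skipped.
Slots: [1:C] [2:G] [3:E] [4:I] [5:H] [6:B] [7:F] [8:D]
Profit = 24 + 35 + 68 + 48 + 77 + 19 + 25 + 37 = 333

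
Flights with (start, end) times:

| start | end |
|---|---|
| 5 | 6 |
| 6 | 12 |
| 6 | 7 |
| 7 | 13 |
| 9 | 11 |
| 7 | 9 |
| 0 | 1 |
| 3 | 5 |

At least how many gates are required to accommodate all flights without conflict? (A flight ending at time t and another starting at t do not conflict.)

3

Events (time:±→running): 0:+→1 1:-→0 3:+→1 5:-→0 5:+→1 6:-→0 6:+→1 6:+→2 7:-→1 7:+→2 7:+→3 … peak 3.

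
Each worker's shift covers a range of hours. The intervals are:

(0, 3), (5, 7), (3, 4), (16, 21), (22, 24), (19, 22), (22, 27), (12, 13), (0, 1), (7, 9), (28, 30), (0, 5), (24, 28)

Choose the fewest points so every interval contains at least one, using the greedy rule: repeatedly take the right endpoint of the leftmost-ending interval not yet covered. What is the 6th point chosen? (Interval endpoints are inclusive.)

24

Sort by right endpoint; whenever an interval is uncovered, place a point at its right end.
By right end: [0,1]  [0,3]  [3,4]  [0,5]  [5,7]  [7,9]  [12,13]  [16,21]  [19,22]  [22,24]  [22,27]  [24,28]  [28,30]
[0,1] uncovered → point at 1; [3,4] uncovered → point at 4; [5,7] uncovered → point at 7; [12,13] uncovered → point at 13; [16,21] uncovered → point at 21; [22,24] uncovered → point at 24; [28,30] uncovered → point at 30.
Points: 1, 4, 7, 13, 21, 24, 30 (7 total).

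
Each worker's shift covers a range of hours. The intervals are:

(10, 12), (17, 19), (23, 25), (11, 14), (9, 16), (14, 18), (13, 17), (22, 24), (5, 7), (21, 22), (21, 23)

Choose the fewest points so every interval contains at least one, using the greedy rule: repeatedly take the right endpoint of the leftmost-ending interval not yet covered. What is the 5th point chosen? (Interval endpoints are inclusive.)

Sorted: [5,7] [10,12] [11,14] [9,16] [13,17] [14,18] [17,19] [21,22] [21,23] [22,24] [23,25]
{[5,7]} hit by 7; {[10,12],[11,14],[9,16]} hit by 12; {[13,17],[14,18],[17,19]} hit by 17; {[21,22],[21,23],[22,24]} hit by 22; {[23,25]} hit by 25.
Points: 7, 12, 17, 22, 25 (5 total).

25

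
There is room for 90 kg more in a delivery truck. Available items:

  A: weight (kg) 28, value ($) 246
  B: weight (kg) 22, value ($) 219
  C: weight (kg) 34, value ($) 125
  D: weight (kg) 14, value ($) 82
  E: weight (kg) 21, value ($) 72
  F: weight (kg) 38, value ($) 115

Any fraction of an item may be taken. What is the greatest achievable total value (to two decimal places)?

642.59

Sort by value per unit weight and fill in that order.
Order: B (219/22=9.95) > A (246/28=8.79) > D (82/14=5.86) > C (125/34=3.68) > E (72/21=3.43) > F (115/38=3.03)
Fill: take B (22 @ 219) → take A (28 @ 246) → take D (14 @ 82) → take 26/34 of C → 95.59; 90/90 used.
Total value = 642.59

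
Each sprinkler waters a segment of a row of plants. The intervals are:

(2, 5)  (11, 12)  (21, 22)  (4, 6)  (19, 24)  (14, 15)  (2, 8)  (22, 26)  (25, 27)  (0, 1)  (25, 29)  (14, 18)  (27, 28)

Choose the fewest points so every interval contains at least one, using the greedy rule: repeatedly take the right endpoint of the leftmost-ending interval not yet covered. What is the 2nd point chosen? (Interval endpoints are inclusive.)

5

Process intervals by earliest right end; each time one isn't hit yet, stab at its right endpoint.
Sorted: [0,1] [2,5] [4,6] [2,8] [11,12] [14,15] [14,18] [21,22] [19,24] [22,26] [25,27] [27,28] [25,29]
{[0,1]} hit by 1; {[2,5],[4,6],[2,8]} hit by 5; {[11,12]} hit by 12; {[14,15],[14,18]} hit by 15; {[21,22],[19,24],[22,26]} hit by 22; {[25,27],[27,28],[25,29]} hit by 27.
Points: 1, 5, 12, 15, 22, 27 (6 total).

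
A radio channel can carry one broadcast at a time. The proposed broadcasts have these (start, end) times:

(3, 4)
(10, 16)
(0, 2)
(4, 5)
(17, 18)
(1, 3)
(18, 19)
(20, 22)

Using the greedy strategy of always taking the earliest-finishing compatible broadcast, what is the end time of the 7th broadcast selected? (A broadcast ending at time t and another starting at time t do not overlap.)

Sorted by end: (0,2)  (1,3)  (3,4)  (4,5)  (10,16)  (17,18)  (18,19)  (20,22)
take (0,2); skip (1,3); take (3,4); take (4,5); take (10,16); take (17,18); take (18,19); take (20,22).
Selected: (0,2) (3,4) (4,5) (10,16) (17,18) (18,19) (20,22)

22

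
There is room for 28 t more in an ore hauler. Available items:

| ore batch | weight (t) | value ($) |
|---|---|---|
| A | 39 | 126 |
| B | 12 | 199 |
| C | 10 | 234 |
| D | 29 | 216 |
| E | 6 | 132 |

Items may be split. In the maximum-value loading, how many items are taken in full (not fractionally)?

3

Greedy by value/weight ratio, highest first.
Ratios (sorted): C 23.40, E 22.00, B 16.58, D 7.45, A 3.23
take C (10 @ 234); take E (6 @ 132); take B (12 @ 199). Capacity used 28/28.
3 item(s) taken whole.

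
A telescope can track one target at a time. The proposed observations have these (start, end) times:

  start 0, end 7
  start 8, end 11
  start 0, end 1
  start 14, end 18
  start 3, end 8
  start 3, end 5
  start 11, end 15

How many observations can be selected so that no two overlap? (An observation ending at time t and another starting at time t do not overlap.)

Sort by end time and greedily take each interval whose start is ≥ the last chosen end.
Sorted by end: (0,1)  (3,5)  (0,7)  (3,8)  (8,11)  (11,15)  (14,18)
take (0,1); take (3,5); skip (0,7); take (8,11); take (11,15); skip (14,18).
Selected 4 observations.

4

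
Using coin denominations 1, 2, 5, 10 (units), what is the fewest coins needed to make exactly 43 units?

6

Greedy: take as many of the largest coin as possible, then repeat with the remainder.
43 = 4×10 + 1×2 + 1×1
Total coins = 4 + 1 + 1 = 6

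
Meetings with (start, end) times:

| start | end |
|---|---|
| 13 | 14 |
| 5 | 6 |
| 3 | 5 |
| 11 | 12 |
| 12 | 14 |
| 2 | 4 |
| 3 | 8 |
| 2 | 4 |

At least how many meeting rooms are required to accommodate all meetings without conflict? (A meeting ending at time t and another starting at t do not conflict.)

starts: [2, 2, 3, 3, 5, 11, 12, 13]
ends:   [4, 4, 5, 6, 8, 12, 14, 14]
s2→1 s2→2 s3→3 s3→4  — peak 4.

4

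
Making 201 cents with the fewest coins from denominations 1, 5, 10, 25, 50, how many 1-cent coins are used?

201 = 4×50 + 1×1
Count of 1: 1

1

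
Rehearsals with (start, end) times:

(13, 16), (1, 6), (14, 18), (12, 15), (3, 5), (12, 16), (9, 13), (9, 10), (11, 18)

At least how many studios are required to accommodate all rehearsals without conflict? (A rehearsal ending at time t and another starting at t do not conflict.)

5

Count concurrent intervals with a sweep; the peak is the room count.
Events (time:±→running): 1:+→1 3:+→2 5:-→1 6:-→0 9:+→1 9:+→2 10:-→1 11:+→2 12:+→3 12:+→4 13:-→3 13:+→4 14:+→5 … peak 5.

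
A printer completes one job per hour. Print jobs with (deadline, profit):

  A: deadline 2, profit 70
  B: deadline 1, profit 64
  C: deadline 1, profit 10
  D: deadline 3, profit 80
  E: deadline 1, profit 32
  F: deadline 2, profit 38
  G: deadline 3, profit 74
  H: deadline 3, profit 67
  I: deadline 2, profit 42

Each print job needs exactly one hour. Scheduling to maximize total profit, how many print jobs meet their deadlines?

3

Take jobs in profit order; each goes to the latest open slot no later than its deadline.
By profit: D(d3,80), G(d3,74), A(d2,70), H(d3,67), B(d1,64), I(d2,42), F(d2,38), E(d1,32), C(d1,10)
D→slot 3; G→slot 2; A→slot 1; H skipped; B skipped; I skipped; F skipped; E skipped; C skipped.
3 of 9 scheduled.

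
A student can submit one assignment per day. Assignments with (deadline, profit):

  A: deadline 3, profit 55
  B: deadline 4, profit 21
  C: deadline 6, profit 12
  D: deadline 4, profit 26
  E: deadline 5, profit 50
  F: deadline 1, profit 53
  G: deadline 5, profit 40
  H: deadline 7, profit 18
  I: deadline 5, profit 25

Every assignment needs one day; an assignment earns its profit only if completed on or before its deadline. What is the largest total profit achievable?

254

By profit: A(d3,55), F(d1,53), E(d5,50), G(d5,40), D(d4,26), I(d5,25), B(d4,21), H(d7,18), C(d6,12)
A→slot 3; F→slot 1; E→slot 5; G→slot 4; D→slot 2; I skipped; B skipped; H→slot 7; C→slot 6.
Profit = 53 + 26 + 55 + 40 + 50 + 12 + 18 = 254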